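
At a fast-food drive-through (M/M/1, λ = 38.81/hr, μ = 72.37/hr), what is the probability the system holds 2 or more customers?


ρ = 38.81/72.37 = 0.5363
P(N ≥ n) = ρ^n = 0.5363^2 = 0.287588

Final: 0.287588


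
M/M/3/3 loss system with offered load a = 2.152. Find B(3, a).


B(c,a) = (a^c/c!) / Σ_{k=0}^{c} a^k/k!
a^3/3! = 1.661023
Σ terms (k=0..3): 1.00000 + 2.15200 + 2.31555 + 1.66102 = 7.128575
B = 1.661023/7.128575 = 0.233009

Final: 0.233009


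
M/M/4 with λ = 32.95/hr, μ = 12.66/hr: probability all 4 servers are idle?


a = λ/μ = 32.95/12.66 = 2.6027; ρ = a/c = 0.6507
Σ_{k=0}^{3} a^k/k! (terms k=0..3) = 1.00000 + 2.60269 + 3.38699 + 2.93842 = 9.92809
Tail: a^4/(4!(1−ρ)) = 45.88670/(24·0.3493) = 5.47320
P₀ = 1/(9.92809 + 5.47320) = 1/15.40129 = 0.064930

Final: 0.064930


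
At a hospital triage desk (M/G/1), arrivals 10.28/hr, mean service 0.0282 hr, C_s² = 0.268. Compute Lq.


ρ = λ·E[S] = 10.28·0.0282 = 0.2899
Lq = ρ²(1+C_s²)/(2(1−ρ)) = 0.08404·(1+0.268)/(2·0.7101)
= 0.08404·1.2680/1.4202 = 0.07503

Final: 0.07503


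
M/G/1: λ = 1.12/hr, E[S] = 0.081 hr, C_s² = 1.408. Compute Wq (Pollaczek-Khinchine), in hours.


ρ = λ·E[S] = 1.12·0.081 = 0.09072
E[S²] = E[S]²(1+C_s²) = 0.081²·(1+1.408) = 0.015799
Wq = λ·E[S²]/(2(1−ρ)) = 1.12·0.015799/(2·0.9093) = 0.009730 hr

Final: 0.009730 hr


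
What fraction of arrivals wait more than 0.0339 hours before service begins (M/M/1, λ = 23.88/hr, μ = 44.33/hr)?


ρ = 23.88/44.33 = 0.5387
P(Wq > t) = ρ·e^{−(μ−λ)t} = 0.5387·e^{−0.6933}
= 0.5387·0.499946 = 0.269315

Final: 0.269315


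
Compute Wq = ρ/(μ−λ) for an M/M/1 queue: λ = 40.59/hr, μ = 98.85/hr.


ρ = 40.59/98.85 = 0.4106
Wq = ρ/(μ−λ) = 0.4106/(98.85 − 40.59) = 0.4106/58.26 = 0.007048 hr

Final: 0.007048 hr


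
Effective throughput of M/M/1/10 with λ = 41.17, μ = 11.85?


ρ = 3.4743; P_K = (1−ρ)ρ^10/(1−ρ^11) = 0.712170
λ_eff = λ(1 − P_K) = 41.17·(1 − 0.712170) = 41.17·0.287830 = 11.8500 /hr

Final: 11.8500 /hr


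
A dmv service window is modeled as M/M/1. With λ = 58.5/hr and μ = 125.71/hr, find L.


ρ = λ/μ = 58.5/125.71 = 0.4654
L = ρ/(1−ρ) = 0.4654/(1 − 0.4654) = 0.4654/0.5346 = 0.8704

Final: 0.8704


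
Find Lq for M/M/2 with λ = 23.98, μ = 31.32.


a = λ/μ = 0.7656; ρ = a/2 = 0.3828
P₀ = 0.446317
Lq = P₀·a^c·ρ / (c!·(1−ρ)²) = 0.446317·0.58621·0.3828/(2·0.38091)
= 0.13148

Final: 0.13148


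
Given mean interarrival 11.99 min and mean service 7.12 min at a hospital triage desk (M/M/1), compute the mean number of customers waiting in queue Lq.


λ = 60/11.99 = 5.0042 /hr
μ = 60/7.12 = 8.4270 /hr
ρ = λ/μ = 5.0042/8.4270 = 0.5938
Lq = ρ²/(1−ρ) = 0.3526/0.4062 = 0.8682

Final: 0.8682


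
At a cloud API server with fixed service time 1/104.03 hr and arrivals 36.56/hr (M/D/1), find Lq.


ρ = 36.56/104.03 = 0.3514
M/D/1: Lq = ρ²/(2(1−ρ)) = 0.1235/(2·0.6486) = 0.09522

Final: 0.09522


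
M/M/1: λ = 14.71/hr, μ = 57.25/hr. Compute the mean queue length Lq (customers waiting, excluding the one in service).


ρ = 14.71/57.25 = 0.2569
Lq = ρ²/(1−ρ) = 0.06602/0.7431 = 0.08885

Final: 0.08885


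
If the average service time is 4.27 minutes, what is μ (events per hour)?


μ = 1/(service time) in consistent units.
1 hour = 60 min, so μ = 60/4.27 = 14.0515 per hour

Final: 14.0515 /hr


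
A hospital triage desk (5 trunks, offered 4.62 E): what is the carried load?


B(5,4.62) = 0.253285 (Erlang-B)
Carried load = a(1 − B) = 4.62·(1 − 0.253285) = 4.62·0.746715 = 3.4498 E

Final: 3.4498 Erlangs


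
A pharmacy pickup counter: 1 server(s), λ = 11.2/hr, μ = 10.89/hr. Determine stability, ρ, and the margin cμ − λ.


Total capacity cμ = 1·10.89 = 10.89/hr
ρ = λ/(cμ) = 11.2/10.89 = 1.0285
Stable ⇔ ρ < 1: NO
Spare capacity = cμ − λ = 10.89 − 11.2 = -0.31/hr

Final: ρ = 1.0285; unstable; margin = -0.31/hr


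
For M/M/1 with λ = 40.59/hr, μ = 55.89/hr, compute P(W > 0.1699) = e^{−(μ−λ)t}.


W ~ Exponential(μ−λ) for M/M/1.
μ − λ = 55.89 − 40.59 = 15.3000
P(W > t) = e^{−(μ−λ)t} = e^{−2.5995} = 0.074313

Final: 0.074313


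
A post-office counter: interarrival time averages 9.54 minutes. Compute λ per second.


λ = 1/(interarrival time) in consistent units.
1 second = 0.0166667 min, so λ = 0.0166667/9.54 = 0.001747 per second

Final: 0.001747 /sec


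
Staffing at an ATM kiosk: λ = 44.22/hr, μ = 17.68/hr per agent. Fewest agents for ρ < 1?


Stability requires cμ > λ ⇔ c > λ/μ.
λ/μ = 44.22/17.68 = 2.5011
Minimum integer c = ⌊2.5011⌋ + 1 = 3
Check: 3·17.68 = 53.04 > 44.22, while 2·17.68 = 35.36 ≤ 44.22

Final: 3 servers


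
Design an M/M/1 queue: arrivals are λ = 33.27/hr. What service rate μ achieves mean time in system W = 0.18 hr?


W = 1/(μ−λ) ⇒ μ − λ = 1/W = 1/0.18 = 5.5556
μ = λ + 1/W = 33.27 + 5.5556 = 38.8256 per hr

Final: 38.8256 /hr


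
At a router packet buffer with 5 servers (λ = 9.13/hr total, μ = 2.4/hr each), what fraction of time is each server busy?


ρ = λ/(cμ) = 9.13/(5·2.4) = 9.13/12.00 = 0.7608

Final: 0.7608


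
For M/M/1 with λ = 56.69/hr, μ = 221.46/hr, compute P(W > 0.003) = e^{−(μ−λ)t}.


W ~ Exponential(μ−λ) for M/M/1.
μ − λ = 221.46 − 56.69 = 164.7700
P(W > t) = e^{−(μ−λ)t} = e^{−0.4943} = 0.609992

Final: 0.609992


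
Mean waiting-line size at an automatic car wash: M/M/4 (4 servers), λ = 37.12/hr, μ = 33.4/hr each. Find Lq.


a = λ/μ = 1.1114; ρ = a/4 = 0.2778
P₀ = 0.328324
Lq = P₀·a^c·ρ / (c!·(1−ρ)²) = 0.328324·1.52562·0.2778/(24·0.52151)
= 0.01112

Final: 0.01112


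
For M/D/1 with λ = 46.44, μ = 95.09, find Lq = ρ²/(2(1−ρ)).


ρ = 46.44/95.09 = 0.4884
M/D/1: Lq = ρ²/(2(1−ρ)) = 0.2385/(2·0.5116) = 0.23310

Final: 0.23310


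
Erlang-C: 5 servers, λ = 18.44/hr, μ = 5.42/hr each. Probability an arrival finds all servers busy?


a = λ/μ = 3.4022; ρ = a/5 = 0.6804
P₀ = 0.029220 (from M/M/c formula)
C(c,a) = [a^c/(c!(1−ρ))]·P₀ = [455.83551/(120·0.3196)]·0.029220
= 11.88717·0.029220 = 0.347345

Final: 0.347345


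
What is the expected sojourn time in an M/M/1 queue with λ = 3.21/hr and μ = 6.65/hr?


W = 1/(μ−λ) = 1/(6.65 − 3.21) = 1/3.44 = 0.2907 hr

Final: 0.2907 hr


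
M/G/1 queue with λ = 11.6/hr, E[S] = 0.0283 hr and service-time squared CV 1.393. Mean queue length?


ρ = λ·E[S] = 11.6·0.0283 = 0.3283
Lq = ρ²(1+C_s²)/(2(1−ρ)) = 0.1078·(1+1.393)/(2·0.6717)
= 0.1078·2.3930/1.3434 = 0.19196

Final: 0.19196


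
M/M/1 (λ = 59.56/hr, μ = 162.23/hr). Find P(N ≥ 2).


ρ = 59.56/162.23 = 0.3671
P(N ≥ n) = ρ^n = 0.3671^2 = 0.134787

Final: 0.134787


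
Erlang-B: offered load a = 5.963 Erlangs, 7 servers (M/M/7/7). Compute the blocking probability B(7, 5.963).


B(c,a) = (a^c/c!) / Σ_{k=0}^{c} a^k/k!
a^7/7! = 53.189160
Σ terms (k=0..7): 1.00000 + 5.96300 + 17.77868 + 35.33810 + 52.68027 + 62.82649 + 62.43906 + 53.18916 = 291.214764
B = 53.189160/291.214764 = 0.182646

Final: 0.182646


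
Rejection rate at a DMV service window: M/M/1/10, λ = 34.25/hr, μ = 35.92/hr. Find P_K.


ρ = λ/μ = 34.25/35.92 = 0.9535
P_K = (1−ρ)ρ^K/(1−ρ^(K+1)) = (0.04649·0.621216)/(1 − 0.592334)
= 0.028882/0.407666 = 0.070846

Final: 0.070846


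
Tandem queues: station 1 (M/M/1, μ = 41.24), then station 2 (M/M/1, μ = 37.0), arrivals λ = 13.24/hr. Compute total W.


Each node sees arrival rate λ = 13.24/hr (tandem ⇒ throughput preserved).
W₁ = 1/(μ₁−λ) = 1/(41.24−13.24) = 0.03571 hr
W₂ = 1/(μ₂−λ) = 1/(37.0−13.24) = 0.04209 hr
W_total = W₁ + W₂ = 0.03571 + 0.04209 = 0.07780 hr

Final: 0.07780 hr


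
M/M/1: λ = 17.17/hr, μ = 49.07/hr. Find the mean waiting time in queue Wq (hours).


ρ = 17.17/49.07 = 0.3499
Wq = ρ/(μ−λ) = 0.3499/(49.07 − 17.17) = 0.3499/31.90 = 0.01097 hr

Final: 0.01097 hr


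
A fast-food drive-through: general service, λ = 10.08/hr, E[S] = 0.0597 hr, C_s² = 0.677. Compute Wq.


ρ = λ·E[S] = 10.08·0.0597 = 0.6018
E[S²] = E[S]²(1+C_s²) = 0.0597²·(1+0.677) = 0.005977
Wq = λ·E[S²]/(2(1−ρ)) = 10.08·0.005977/(2·0.3982) = 0.07565 hr

Final: 0.07565 hr


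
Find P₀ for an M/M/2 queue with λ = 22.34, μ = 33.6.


a = λ/μ = 22.34/33.6 = 0.6649; ρ = a/c = 0.3324
Σ_{k=0}^{1} a^k/k! (terms k=0..1) = 1.00000 + 0.66488 = 1.66488
Tail: a^2/(2!(1−ρ)) = 0.44207/(2·0.6676) = 0.33111
P₀ = 1/(1.66488 + 0.33111) = 1/1.99599 = 0.501005

Final: 0.501005


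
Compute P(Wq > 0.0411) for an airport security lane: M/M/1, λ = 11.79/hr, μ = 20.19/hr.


ρ = 11.79/20.19 = 0.5840
P(Wq > t) = ρ·e^{−(μ−λ)t} = 0.5840·e^{−0.3452}
= 0.5840·0.708050 = 0.413468

Final: 0.413468


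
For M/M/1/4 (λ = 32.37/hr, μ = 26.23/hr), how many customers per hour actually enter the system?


ρ = 1.2341; P_K = (1−ρ)ρ^4/(1−ρ^5) = 0.291533
λ_eff = λ(1 − P_K) = 32.37·(1 − 0.291533) = 32.37·0.708467 = 22.9331 /hr

Final: 22.9331 /hr


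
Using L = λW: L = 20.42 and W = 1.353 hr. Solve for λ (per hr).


λ = L/W = 20.42/1.353 = 15.0924 /hr

Final: 15.0924 /hr


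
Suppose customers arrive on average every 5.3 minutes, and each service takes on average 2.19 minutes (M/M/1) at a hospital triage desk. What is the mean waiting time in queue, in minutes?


λ = 60/5.3 = 11.3208 /hr
μ = 60/2.19 = 27.3973 /hr
ρ = λ/μ = 11.3208/27.3973 = 0.4132
Wq = ρ/(μ−λ) = 0.4132/(27.3973−11.3208) = 0.02570 hr
In minutes: 0.02570·60 = 1.542 min

Final: 1.542 min


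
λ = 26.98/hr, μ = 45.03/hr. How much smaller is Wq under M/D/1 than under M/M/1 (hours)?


ρ = 26.98/45.03 = 0.5992
Wq(M/M/1) = ρ/(μ−λ) = 0.5992/18.05 = 0.03319 hr
Wq(M/D/1) = ρ/(2(μ−λ)) = 0.01660 hr
Savings = 0.03319 − 0.01660 = 0.01660 hr

Final: 0.01660 hr


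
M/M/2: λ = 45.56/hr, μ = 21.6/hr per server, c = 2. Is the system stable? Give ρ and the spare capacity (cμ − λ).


Total capacity cμ = 2·21.6 = 43.20/hr
ρ = λ/(cμ) = 45.56/43.20 = 1.0546
Stable ⇔ ρ < 1: NO
Spare capacity = cμ − λ = 43.20 − 45.56 = -2.36/hr

Final: ρ = 1.0546; unstable; margin = -2.36/hr


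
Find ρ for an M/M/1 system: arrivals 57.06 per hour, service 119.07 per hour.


ρ = λ/μ = 57.06/119.07 = 0.4792

Final: 0.4792


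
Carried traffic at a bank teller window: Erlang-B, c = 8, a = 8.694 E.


B(8,8.694) = 0.273196 (Erlang-B)
Carried load = a(1 − B) = 8.694·(1 − 0.273196) = 8.694·0.726804 = 6.3188 E

Final: 6.3188 Erlangs


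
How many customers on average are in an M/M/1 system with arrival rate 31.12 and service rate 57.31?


ρ = λ/μ = 31.12/57.31 = 0.5430
L = ρ/(1−ρ) = 0.5430/(1 − 0.5430) = 0.5430/0.4570 = 1.1882

Final: 1.1882


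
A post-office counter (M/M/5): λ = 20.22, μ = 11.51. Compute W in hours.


a = 1.7567; ρ = 0.3513; P₀ = 0.171964
Lq = P₀·a^c·ρ/(c!(1−ρ)²) = 0.02002
Wq = Lq/λ = 0.02002/20.22 = 0.0009902 hr
W = Wq + 1/μ = 0.0009902 + 0.08688 = 0.08787 hr

Final: 0.08787 hr


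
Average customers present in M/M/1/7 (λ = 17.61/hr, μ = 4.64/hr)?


ρ = 17.61/4.64 = 3.7953
L = ρ[1 − (K+1)ρ^K + Kρ^(K+1)] / [(1−ρ)(1−ρ^(K+1))]
Numerator: 3.7953·(1 − 8·11341.999607 + 7·43045.821783) = 799227.404438
Denominator: (-2.7953)·(-43044.821783) = 120321.409165
L = 799227.404438/120321.409165 = 6.6424

Final: 6.6424


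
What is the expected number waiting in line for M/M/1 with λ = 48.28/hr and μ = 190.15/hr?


ρ = 48.28/190.15 = 0.2539
Lq = ρ²/(1−ρ) = 0.06447/0.7461 = 0.08641

Final: 0.08641


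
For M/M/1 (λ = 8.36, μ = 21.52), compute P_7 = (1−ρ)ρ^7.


ρ = 8.36/21.52 = 0.3885
P_n = (1−ρ)·ρ^n = (1 − 0.3885)·0.3885^7 = 0.6115·0.001335 = 0.0008165

Final: 0.0008165


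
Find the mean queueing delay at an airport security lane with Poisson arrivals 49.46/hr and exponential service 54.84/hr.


ρ = 49.46/54.84 = 0.9019
Wq = ρ/(μ−λ) = 0.9019/(54.84 − 49.46) = 0.9019/5.38 = 0.1676 hr

Final: 0.1676 hr


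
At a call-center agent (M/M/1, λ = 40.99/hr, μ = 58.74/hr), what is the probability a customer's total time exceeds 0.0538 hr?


W ~ Exponential(μ−λ) for M/M/1.
μ − λ = 58.74 − 40.99 = 17.7500
P(W > t) = e^{−(μ−λ)t} = e^{−0.9549} = 0.384831

Final: 0.384831


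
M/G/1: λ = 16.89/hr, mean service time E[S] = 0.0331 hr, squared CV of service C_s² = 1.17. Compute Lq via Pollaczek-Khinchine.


ρ = λ·E[S] = 16.89·0.0331 = 0.5591
Lq = ρ²(1+C_s²)/(2(1−ρ)) = 0.3125·(1+1.17)/(2·0.4409)
= 0.3125·2.1700/0.8819 = 0.76907

Final: 0.76907


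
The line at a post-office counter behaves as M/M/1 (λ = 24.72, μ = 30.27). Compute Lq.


ρ = 24.72/30.27 = 0.8167
Lq = ρ²/(1−ρ) = 0.6669/0.1833 = 3.6374

Final: 3.6374


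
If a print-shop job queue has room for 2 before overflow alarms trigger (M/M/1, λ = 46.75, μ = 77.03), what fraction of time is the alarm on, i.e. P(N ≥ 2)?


ρ = 46.75/77.03 = 0.6069
P(N ≥ n) = ρ^n = 0.6069^2 = 0.368335

Final: 0.368335


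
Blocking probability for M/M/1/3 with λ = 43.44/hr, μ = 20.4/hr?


ρ = λ/μ = 43.44/20.4 = 2.1294
P_K = (1−ρ)ρ^K/(1−ρ^(K+1)) = (-1.1294·9.655593)/(1 − 20.560733)
= -10.905140/-19.560733 = 0.557502

Final: 0.557502


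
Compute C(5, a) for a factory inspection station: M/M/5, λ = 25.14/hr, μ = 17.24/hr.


a = λ/μ = 1.4582; ρ = a/5 = 0.2916
P₀ = 0.232328 (from M/M/c formula)
C(c,a) = [a^c/(c!(1−ρ))]·P₀ = [6.59387/(120·0.7084)]·0.232328
= 0.07757·0.232328 = 0.018022

Final: 0.018022


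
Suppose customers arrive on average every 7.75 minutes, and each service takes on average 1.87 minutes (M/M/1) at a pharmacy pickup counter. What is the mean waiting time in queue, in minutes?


λ = 60/7.75 = 7.7419 /hr
μ = 60/1.87 = 32.0856 /hr
ρ = λ/μ = 7.7419/32.0856 = 0.2413
Wq = ρ/(μ−λ) = 0.2413/(32.0856−7.7419) = 0.009912 hr
In minutes: 0.009912·60 = 0.5947 min

Final: 0.5947 min


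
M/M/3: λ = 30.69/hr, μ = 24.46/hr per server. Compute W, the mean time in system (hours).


a = 1.2547; ρ = 0.4182; P₀ = 0.277184
Lq = P₀·a^c·ρ/(c!(1−ρ)²) = 0.11276
Wq = Lq/λ = 0.11276/30.69 = 0.003674 hr
W = Wq + 1/μ = 0.003674 + 0.04088 = 0.04456 hr

Final: 0.04456 hr


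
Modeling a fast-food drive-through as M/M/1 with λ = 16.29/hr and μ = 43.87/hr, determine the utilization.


ρ = λ/μ = 16.29/43.87 = 0.3713

Final: 0.3713


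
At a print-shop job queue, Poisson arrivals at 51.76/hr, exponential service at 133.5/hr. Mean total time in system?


W = 1/(μ−λ) = 1/(133.5 − 51.76) = 1/81.74 = 0.01223 hr

Final: 0.01223 hr


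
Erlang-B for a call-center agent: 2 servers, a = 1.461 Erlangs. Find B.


B(c,a) = (a^c/c!) / Σ_{k=0}^{c} a^k/k!
a^2/2! = 1.067261
Σ terms (k=0..2): 1.00000 + 1.46100 + 1.06726 = 3.528261
B = 1.067261/3.528261 = 0.302489

Final: 0.302489


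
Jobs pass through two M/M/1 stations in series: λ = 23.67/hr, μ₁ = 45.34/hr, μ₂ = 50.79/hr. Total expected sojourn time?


Each node sees arrival rate λ = 23.67/hr (tandem ⇒ throughput preserved).
W₁ = 1/(μ₁−λ) = 1/(45.34−23.67) = 0.04615 hr
W₂ = 1/(μ₂−λ) = 1/(50.79−23.67) = 0.03687 hr
W_total = W₁ + W₂ = 0.04615 + 0.03687 = 0.08302 hr

Final: 0.08302 hr


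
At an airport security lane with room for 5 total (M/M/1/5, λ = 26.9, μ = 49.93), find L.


ρ = 26.9/49.93 = 0.5388
L = ρ[1 − (K+1)ρ^K + Kρ^(K+1)] / [(1−ρ)(1−ρ^(K+1))]
Numerator: 0.5388·(1 − 6·0.045389 + 5·0.024454) = 0.457905
Denominator: (0.4612)·(0.975546) = 0.449967
L = 0.457905/0.449967 = 1.0176

Final: 1.0176


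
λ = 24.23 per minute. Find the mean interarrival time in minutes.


Mean interarrival time = 1/λ = 1/24.23 minute = 0.04127 minute
In minutes: 0.04127 × 1 = 0.04127 min

Final: 0.04127 min


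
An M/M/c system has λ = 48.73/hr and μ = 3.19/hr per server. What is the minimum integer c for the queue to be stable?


Stability requires cμ > λ ⇔ c > λ/μ.
λ/μ = 48.73/3.19 = 15.2759
Minimum integer c = ⌊15.2759⌋ + 1 = 16
Check: 16·3.19 = 51.04 > 48.73, while 15·3.19 = 47.85 ≤ 48.73

Final: 16 servers


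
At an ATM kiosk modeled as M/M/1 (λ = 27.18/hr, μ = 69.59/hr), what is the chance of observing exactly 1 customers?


ρ = 27.18/69.59 = 0.3906
P_n = (1−ρ)·ρ^n = (1 − 0.3906)·0.3906^1 = 0.6094·0.390573 = 0.238026

Final: 0.238026


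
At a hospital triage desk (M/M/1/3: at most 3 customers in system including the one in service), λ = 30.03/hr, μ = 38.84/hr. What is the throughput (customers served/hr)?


ρ = 0.7732; P_K = (1−ρ)ρ^3/(1−ρ^4) = 0.163138
λ_eff = λ(1 − P_K) = 30.03·(1 − 0.163138) = 30.03·0.836862 = 25.1310 /hr

Final: 25.1310 /hr


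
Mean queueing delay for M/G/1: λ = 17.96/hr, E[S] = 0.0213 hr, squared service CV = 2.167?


ρ = λ·E[S] = 17.96·0.0213 = 0.3825
E[S²] = E[S]²(1+C_s²) = 0.0213²·(1+2.167) = 0.001437
Wq = λ·E[S²]/(2(1−ρ)) = 17.96·0.001437/(2·0.6175) = 0.02090 hr

Final: 0.02090 hr


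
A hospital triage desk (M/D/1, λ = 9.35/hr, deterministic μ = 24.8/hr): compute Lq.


ρ = 9.35/24.8 = 0.3770
M/D/1: Lq = ρ²/(2(1−ρ)) = 0.1421/(2·0.6230) = 0.11408

Final: 0.11408


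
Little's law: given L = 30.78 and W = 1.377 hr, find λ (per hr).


λ = L/W = 30.78/1.377 = 22.3529 /hr

Final: 22.3529 /hr


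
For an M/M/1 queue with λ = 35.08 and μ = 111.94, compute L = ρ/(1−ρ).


ρ = λ/μ = 35.08/111.94 = 0.3134
L = ρ/(1−ρ) = 0.3134/(1 − 0.3134) = 0.3134/0.6866 = 0.4564

Final: 0.4564


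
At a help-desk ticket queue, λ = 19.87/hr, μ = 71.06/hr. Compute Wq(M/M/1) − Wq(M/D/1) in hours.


ρ = 19.87/71.06 = 0.2796
Wq(M/M/1) = ρ/(μ−λ) = 0.2796/51.19 = 0.005462 hr
Wq(M/D/1) = ρ/(2(μ−λ)) = 0.002731 hr
Savings = 0.005462 − 0.002731 = 0.002731 hr

Final: 0.002731 hr


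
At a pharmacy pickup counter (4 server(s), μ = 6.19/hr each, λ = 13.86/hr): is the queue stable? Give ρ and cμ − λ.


Total capacity cμ = 4·6.19 = 24.76/hr
ρ = λ/(cμ) = 13.86/24.76 = 0.5598
Stable ⇔ ρ < 1: YES
Spare capacity = cμ − λ = 24.76 − 13.86 = 10.90/hr

Final: ρ = 0.5598; stable; margin = 10.90/hr


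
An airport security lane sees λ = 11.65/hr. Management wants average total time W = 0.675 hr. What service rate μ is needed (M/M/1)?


W = 1/(μ−λ) ⇒ μ − λ = 1/W = 1/0.675 = 1.4815
μ = λ + 1/W = 11.65 + 1.4815 = 13.1315 per hr

Final: 13.1315 /hr


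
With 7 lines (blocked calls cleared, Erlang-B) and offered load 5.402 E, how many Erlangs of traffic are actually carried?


B(7,5.402) = 0.146160 (Erlang-B)
Carried load = a(1 − B) = 5.402·(1 − 0.146160) = 5.402·0.853840 = 4.6124 E

Final: 4.6124 Erlangs


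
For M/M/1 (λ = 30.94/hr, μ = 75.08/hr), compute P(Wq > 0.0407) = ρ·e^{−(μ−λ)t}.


ρ = 30.94/75.08 = 0.4121
P(Wq > t) = ρ·e^{−(μ−λ)t} = 0.4121·e^{−1.7965}
= 0.4121·0.165879 = 0.068358

Final: 0.068358


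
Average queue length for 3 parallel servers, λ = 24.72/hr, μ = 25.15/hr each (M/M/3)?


a = λ/μ = 0.9829; ρ = a/3 = 0.3276
P₀ = 0.370187
Lq = P₀·a^c·ρ / (c!·(1−ρ)²) = 0.370187·0.94958·0.3276/(6·0.45208)
= 0.04246

Final: 0.04246


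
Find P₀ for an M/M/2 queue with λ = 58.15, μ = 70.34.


a = λ/μ = 58.15/70.34 = 0.8267; ρ = a/c = 0.4133
Σ_{k=0}^{1} a^k/k! (terms k=0..1) = 1.00000 + 0.82670 = 1.82670
Tail: a^2/(2!(1−ρ)) = 0.68343/(2·0.5867) = 0.58249
P₀ = 1/(1.82670 + 0.58249) = 1/2.40918 = 0.415078

Final: 0.415078


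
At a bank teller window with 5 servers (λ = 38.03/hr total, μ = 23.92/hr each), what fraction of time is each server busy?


ρ = λ/(cμ) = 38.03/(5·23.92) = 38.03/119.60 = 0.3180

Final: 0.3180


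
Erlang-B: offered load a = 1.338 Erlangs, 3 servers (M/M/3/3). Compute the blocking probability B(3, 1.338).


B(c,a) = (a^c/c!) / Σ_{k=0}^{c} a^k/k!
a^3/3! = 0.399224
Σ terms (k=0..3): 1.00000 + 1.33800 + 0.89512 + 0.39922 = 3.632346
B = 0.399224/3.632346 = 0.109908

Final: 0.109908


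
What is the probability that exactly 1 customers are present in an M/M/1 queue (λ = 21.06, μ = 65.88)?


ρ = 21.06/65.88 = 0.3197
P_n = (1−ρ)·ρ^n = (1 − 0.3197)·0.3197^1 = 0.6803·0.319672 = 0.217482

Final: 0.217482


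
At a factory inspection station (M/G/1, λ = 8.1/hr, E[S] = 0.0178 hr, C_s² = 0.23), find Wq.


ρ = λ·E[S] = 8.1·0.0178 = 0.1442
E[S²] = E[S]²(1+C_s²) = 0.0178²·(1+0.23) = 0.0003897
Wq = λ·E[S²]/(2(1−ρ)) = 8.1·0.0003897/(2·0.8558) = 0.001844 hr

Final: 0.001844 hr


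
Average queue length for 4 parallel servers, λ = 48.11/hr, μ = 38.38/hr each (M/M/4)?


a = λ/μ = 1.2535; ρ = a/4 = 0.3134
P₀ = 0.284311
Lq = P₀·a^c·ρ / (c!·(1−ρ)²) = 0.284311·2.46900·0.3134/(24·0.47145)
= 0.01944

Final: 0.01944


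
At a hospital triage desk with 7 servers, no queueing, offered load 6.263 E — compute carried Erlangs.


B(7,6.263) = 0.202121 (Erlang-B)
Carried load = a(1 − B) = 6.263·(1 − 0.202121) = 6.263·0.797879 = 4.9971 E

Final: 4.9971 Erlangs


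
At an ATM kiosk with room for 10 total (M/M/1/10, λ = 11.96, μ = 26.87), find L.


ρ = 11.96/26.87 = 0.4451
L = ρ[1 − (K+1)ρ^K + Kρ^(K+1)] / [(1−ρ)(1−ρ^(K+1))]
Numerator: 0.4451·(1 − 11·0.0003052 + 10·0.0001359) = 0.444216
Denominator: (0.5549)·(0.999864) = 0.554819
L = 0.444216/0.554819 = 0.8007

Final: 0.8007


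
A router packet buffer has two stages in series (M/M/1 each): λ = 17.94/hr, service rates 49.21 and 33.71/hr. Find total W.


Each node sees arrival rate λ = 17.94/hr (tandem ⇒ throughput preserved).
W₁ = 1/(μ₁−λ) = 1/(49.21−17.94) = 0.03198 hr
W₂ = 1/(μ₂−λ) = 1/(33.71−17.94) = 0.06341 hr
W_total = W₁ + W₂ = 0.03198 + 0.06341 = 0.09539 hr

Final: 0.09539 hr


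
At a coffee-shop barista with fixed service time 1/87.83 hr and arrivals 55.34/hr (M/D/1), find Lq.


ρ = 55.34/87.83 = 0.6301
M/D/1: Lq = ρ²/(2(1−ρ)) = 0.3970/(2·0.3699) = 0.53661

Final: 0.53661


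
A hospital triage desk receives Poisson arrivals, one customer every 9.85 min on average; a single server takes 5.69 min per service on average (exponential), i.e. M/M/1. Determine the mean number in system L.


λ = 60/9.85 = 6.0914 /hr
μ = 60/5.69 = 10.5448 /hr
ρ = λ/μ = 6.0914/10.5448 = 0.5777
L = ρ/(1−ρ) = 0.5777/0.4223 = 1.3678

Final: 1.3678


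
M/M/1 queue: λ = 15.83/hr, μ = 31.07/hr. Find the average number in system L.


ρ = λ/μ = 15.83/31.07 = 0.5095
L = ρ/(1−ρ) = 0.5095/(1 − 0.5095) = 0.5095/0.4905 = 1.0387

Final: 1.0387


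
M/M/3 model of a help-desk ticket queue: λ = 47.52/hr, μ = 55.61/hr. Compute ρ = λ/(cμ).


ρ = λ/(cμ) = 47.52/(3·55.61) = 47.52/166.83 = 0.2848

Final: 0.2848


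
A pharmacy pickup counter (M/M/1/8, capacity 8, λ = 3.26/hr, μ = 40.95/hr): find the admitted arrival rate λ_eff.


ρ = 0.07961; P_K = (1−ρ)ρ^8/(1−ρ^9) = 0.000000001485
λ_eff = λ(1 − P_K) = 3.26·(1 − 0.000000001485) = 3.26·1.000000 = 3.2600 /hr

Final: 3.2600 /hr


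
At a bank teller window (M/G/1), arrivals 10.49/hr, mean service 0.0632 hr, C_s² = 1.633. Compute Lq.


ρ = λ·E[S] = 10.49·0.0632 = 0.6630
Lq = ρ²(1+C_s²)/(2(1−ρ)) = 0.4395·(1+1.633)/(2·0.3370)
= 0.4395·2.6330/0.6741 = 1.71686

Final: 1.71686


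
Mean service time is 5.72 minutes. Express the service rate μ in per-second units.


μ = 1/(service time) in consistent units.
1 second = 0.0166667 min, so μ = 0.0166667/5.72 = 0.002914 per second

Final: 0.002914 /sec


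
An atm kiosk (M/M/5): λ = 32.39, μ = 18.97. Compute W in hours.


a = 1.7074; ρ = 0.3415; P₀ = 0.180750
Lq = P₀·a^c·ρ/(c!(1−ρ)²) = 0.01721
Wq = Lq/λ = 0.01721/32.39 = 0.0005314 hr
W = Wq + 1/μ = 0.0005314 + 0.05271 = 0.05325 hr

Final: 0.05325 hr


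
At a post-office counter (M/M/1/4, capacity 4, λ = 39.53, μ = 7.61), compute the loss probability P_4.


ρ = λ/μ = 39.53/7.61 = 5.1945
P_K = (1−ρ)ρ^K/(1−ρ^(K+1)) = (-4.1945·728.062446)/(1 − 3781.906502)
= -3053.844057/-3780.906502 = 0.807702

Final: 0.807702


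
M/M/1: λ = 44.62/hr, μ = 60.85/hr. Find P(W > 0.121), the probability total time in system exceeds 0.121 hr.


W ~ Exponential(μ−λ) for M/M/1.
μ − λ = 60.85 − 44.62 = 16.2300
P(W > t) = e^{−(μ−λ)t} = e^{−1.9638} = 0.140320

Final: 0.140320


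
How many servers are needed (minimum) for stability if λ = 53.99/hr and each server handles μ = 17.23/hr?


Stability requires cμ > λ ⇔ c > λ/μ.
λ/μ = 53.99/17.23 = 3.1335
Minimum integer c = ⌊3.1335⌋ + 1 = 4
Check: 4·17.23 = 68.92 > 53.99, while 3·17.23 = 51.69 ≤ 53.99

Final: 4 servers


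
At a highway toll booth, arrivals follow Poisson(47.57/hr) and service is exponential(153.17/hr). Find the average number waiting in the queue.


ρ = 47.57/153.17 = 0.3106
Lq = ρ²/(1−ρ) = 0.09645/0.6894 = 0.1399

Final: 0.1399


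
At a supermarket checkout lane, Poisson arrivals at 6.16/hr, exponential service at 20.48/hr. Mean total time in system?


W = 1/(μ−λ) = 1/(20.48 − 6.16) = 1/14.32 = 0.06983 hr

Final: 0.06983 hr


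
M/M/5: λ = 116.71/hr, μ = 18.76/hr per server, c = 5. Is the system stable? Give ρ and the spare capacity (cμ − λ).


Total capacity cμ = 5·18.76 = 93.80/hr
ρ = λ/(cμ) = 116.71/93.80 = 1.2442
Stable ⇔ ρ < 1: NO
Spare capacity = cμ − λ = 93.80 − 116.71 = -22.91/hr

Final: ρ = 1.2442; unstable; margin = -22.91/hr


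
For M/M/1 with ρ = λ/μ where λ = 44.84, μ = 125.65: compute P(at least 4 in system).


ρ = 44.84/125.65 = 0.3569
P(N ≥ n) = ρ^n = 0.3569^4 = 0.016219

Final: 0.016219


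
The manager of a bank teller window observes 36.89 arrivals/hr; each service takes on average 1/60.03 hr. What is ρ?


ρ = λ/μ = 36.89/60.03 = 0.6145

Final: 0.6145


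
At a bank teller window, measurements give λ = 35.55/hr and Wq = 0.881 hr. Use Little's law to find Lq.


Lq = λWq = 35.55·0.881 = 31.3195

Final: 31.3195


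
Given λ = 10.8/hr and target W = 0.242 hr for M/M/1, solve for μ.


W = 1/(μ−λ) ⇒ μ − λ = 1/W = 1/0.242 = 4.1322
μ = λ + 1/W = 10.8 + 4.1322 = 14.9322 per hr

Final: 14.9322 /hr


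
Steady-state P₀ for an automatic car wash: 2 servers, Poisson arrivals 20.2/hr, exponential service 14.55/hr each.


a = λ/μ = 20.2/14.55 = 1.3883; ρ = a/c = 0.6942
Σ_{k=0}^{1} a^k/k! (terms k=0..1) = 1.00000 + 1.38832 = 2.38832
Tail: a^2/(2!(1−ρ)) = 1.92742/(2·0.3058) = 3.15101
P₀ = 1/(2.38832 + 3.15101) = 1/5.53933 = 0.180527

Final: 0.180527


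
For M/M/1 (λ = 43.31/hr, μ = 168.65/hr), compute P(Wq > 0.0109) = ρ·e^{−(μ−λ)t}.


ρ = 43.31/168.65 = 0.2568
P(Wq > t) = ρ·e^{−(μ−λ)t} = 0.2568·e^{−1.3662}
= 0.2568·0.255073 = 0.065504

Final: 0.065504


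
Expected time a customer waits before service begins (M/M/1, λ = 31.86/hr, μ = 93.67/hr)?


ρ = 31.86/93.67 = 0.3401
Wq = ρ/(μ−λ) = 0.3401/(93.67 − 31.86) = 0.3401/61.81 = 0.005503 hr

Final: 0.005503 hr


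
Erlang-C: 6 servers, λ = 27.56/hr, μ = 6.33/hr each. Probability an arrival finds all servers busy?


a = λ/μ = 4.3539; ρ = a/6 = 0.7256
P₀ = 0.010979 (from M/M/c formula)
C(c,a) = [a^c/(c!(1−ρ))]·P₀ = [6811.66089/(720·0.2744)]·0.010979
= 34.48322·0.010979 = 0.378601

Final: 0.378601


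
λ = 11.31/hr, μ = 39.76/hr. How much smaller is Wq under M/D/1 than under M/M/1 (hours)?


ρ = 11.31/39.76 = 0.2845
Wq(M/M/1) = ρ/(μ−λ) = 0.2845/28.45 = 0.009998 hr
Wq(M/D/1) = ρ/(2(μ−λ)) = 0.004999 hr
Savings = 0.009998 − 0.004999 = 0.004999 hr

Final: 0.004999 hr


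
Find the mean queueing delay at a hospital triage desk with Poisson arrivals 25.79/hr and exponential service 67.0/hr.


ρ = 25.79/67.0 = 0.3849
Wq = ρ/(μ−λ) = 0.3849/(67.0 − 25.79) = 0.3849/41.21 = 0.009341 hr

Final: 0.009341 hr


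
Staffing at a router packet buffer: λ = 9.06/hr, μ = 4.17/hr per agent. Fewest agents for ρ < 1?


Stability requires cμ > λ ⇔ c > λ/μ.
λ/μ = 9.06/4.17 = 2.1727
Minimum integer c = ⌊2.1727⌋ + 1 = 3
Check: 3·4.17 = 12.51 > 9.06, while 2·4.17 = 8.34 ≤ 9.06

Final: 3 servers


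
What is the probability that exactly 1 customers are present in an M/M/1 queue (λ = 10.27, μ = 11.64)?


ρ = 10.27/11.64 = 0.8823
P_n = (1−ρ)·ρ^n = (1 − 0.8823)·0.8823^1 = 0.1177·0.882302 = 0.103845

Final: 0.103845


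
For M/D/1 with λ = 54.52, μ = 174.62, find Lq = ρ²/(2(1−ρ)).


ρ = 54.52/174.62 = 0.3122
M/D/1: Lq = ρ²/(2(1−ρ)) = 0.09748/(2·0.6878) = 0.07087

Final: 0.07087


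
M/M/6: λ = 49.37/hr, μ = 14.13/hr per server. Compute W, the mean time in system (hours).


a = 3.4940; ρ = 0.5823; P₀ = 0.029149
Lq = P₀·a^c·ρ/(c!(1−ρ)²) = 0.24588
Wq = Lq/λ = 0.24588/49.37 = 0.004980 hr
W = Wq + 1/μ = 0.004980 + 0.07077 = 0.07575 hr

Final: 0.07575 hr


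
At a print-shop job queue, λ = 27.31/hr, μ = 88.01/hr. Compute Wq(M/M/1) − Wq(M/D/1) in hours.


ρ = 27.31/88.01 = 0.3103
Wq(M/M/1) = ρ/(μ−λ) = 0.3103/60.70 = 0.005112 hr
Wq(M/D/1) = ρ/(2(μ−λ)) = 0.002556 hr
Savings = 0.005112 − 0.002556 = 0.002556 hr

Final: 0.002556 hr


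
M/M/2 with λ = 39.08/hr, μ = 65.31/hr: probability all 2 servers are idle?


a = λ/μ = 39.08/65.31 = 0.5984; ρ = a/c = 0.2992
Σ_{k=0}^{1} a^k/k! (terms k=0..1) = 1.00000 + 0.59838 = 1.59838
Tail: a^2/(2!(1−ρ)) = 0.35805/(2·0.7008) = 0.25546
P₀ = 1/(1.59838 + 0.25546) = 1/1.85383 = 0.539423

Final: 0.539423


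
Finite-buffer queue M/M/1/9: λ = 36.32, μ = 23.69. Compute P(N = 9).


ρ = λ/μ = 36.32/23.69 = 1.5331
P_K = (1−ρ)ρ^K/(1−ρ^(K+1)) = (-0.5331·46.797970)/(1 − 71.747668)
= -24.949699/-70.747668 = 0.352658

Final: 0.352658


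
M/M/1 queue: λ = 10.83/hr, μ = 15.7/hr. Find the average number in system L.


ρ = λ/μ = 10.83/15.7 = 0.6898
L = ρ/(1−ρ) = 0.6898/(1 − 0.6898) = 0.6898/0.3102 = 2.2238

Final: 2.2238


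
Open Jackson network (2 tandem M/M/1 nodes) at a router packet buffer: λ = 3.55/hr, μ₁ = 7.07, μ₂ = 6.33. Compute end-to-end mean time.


Each node sees arrival rate λ = 3.55/hr (tandem ⇒ throughput preserved).
W₁ = 1/(μ₁−λ) = 1/(7.07−3.55) = 0.28409 hr
W₂ = 1/(μ₂−λ) = 1/(6.33−3.55) = 0.35971 hr
W_total = W₁ + W₂ = 0.28409 + 0.35971 = 0.64380 hr

Final: 0.64380 hr


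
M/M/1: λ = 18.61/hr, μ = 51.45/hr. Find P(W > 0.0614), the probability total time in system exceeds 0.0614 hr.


W ~ Exponential(μ−λ) for M/M/1.
μ − λ = 51.45 − 18.61 = 32.8400
P(W > t) = e^{−(μ−λ)t} = e^{−2.0164} = 0.133137

Final: 0.133137


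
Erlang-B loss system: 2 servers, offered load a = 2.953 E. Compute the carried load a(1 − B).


B(2,2.953) = 0.524486 (Erlang-B)
Carried load = a(1 − B) = 2.953·(1 − 0.524486) = 2.953·0.475514 = 1.4042 E

Final: 1.4042 Erlangs


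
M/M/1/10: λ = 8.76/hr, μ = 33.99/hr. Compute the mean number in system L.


ρ = 8.76/33.99 = 0.2577
L = ρ[1 − (K+1)ρ^K + Kρ^(K+1)] / [(1−ρ)(1−ρ^(K+1))]
Numerator: 0.2577·(1 − 11·0.000001293 + 10·0.0000003332) = 0.257720
Denominator: (0.7423)·(1.000000) = 0.742277
L = 0.257720/0.742277 = 0.3472

Final: 0.3472


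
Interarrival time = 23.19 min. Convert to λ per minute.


λ = 1/(interarrival time) in consistent units.
1 minute = 1 min, so λ = 1/23.19 = 0.04312 per minute

Final: 0.04312 /min


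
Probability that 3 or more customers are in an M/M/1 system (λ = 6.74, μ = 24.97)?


ρ = 6.74/24.97 = 0.2699
P(N ≥ n) = ρ^n = 0.2699^3 = 0.019666

Final: 0.019666


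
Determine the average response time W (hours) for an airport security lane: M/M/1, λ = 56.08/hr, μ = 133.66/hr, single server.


W = 1/(μ−λ) = 1/(133.66 − 56.08) = 1/77.58 = 0.01289 hr

Final: 0.01289 hr


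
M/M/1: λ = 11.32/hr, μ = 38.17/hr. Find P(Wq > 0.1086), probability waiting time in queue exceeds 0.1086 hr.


ρ = 11.32/38.17 = 0.2966
P(Wq > t) = ρ·e^{−(μ−λ)t} = 0.2966·e^{−2.9159}
= 0.2966·0.054155 = 0.016061

Final: 0.016061


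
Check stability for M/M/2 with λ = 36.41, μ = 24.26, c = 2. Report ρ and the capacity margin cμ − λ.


Total capacity cμ = 2·24.26 = 48.52/hr
ρ = λ/(cμ) = 36.41/48.52 = 0.7504
Stable ⇔ ρ < 1: YES
Spare capacity = cμ − λ = 48.52 − 36.41 = 12.11/hr

Final: ρ = 0.7504; stable; margin = 12.11/hr


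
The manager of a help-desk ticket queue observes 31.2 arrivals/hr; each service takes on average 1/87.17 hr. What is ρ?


ρ = λ/μ = 31.2/87.17 = 0.3579

Final: 0.3579


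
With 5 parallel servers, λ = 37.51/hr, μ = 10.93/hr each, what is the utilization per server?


ρ = λ/(cμ) = 37.51/(5·10.93) = 37.51/54.65 = 0.6864

Final: 0.6864


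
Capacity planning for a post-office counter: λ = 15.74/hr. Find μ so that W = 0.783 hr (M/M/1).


W = 1/(μ−λ) ⇒ μ − λ = 1/W = 1/0.783 = 1.2771
μ = λ + 1/W = 15.74 + 1.2771 = 17.0171 per hr

Final: 17.0171 /hr


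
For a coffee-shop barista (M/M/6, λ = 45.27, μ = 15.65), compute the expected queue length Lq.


a = λ/μ = 2.8927; ρ = a/6 = 0.4821
P₀ = 0.054685
Lq = P₀·a^c·ρ / (c!·(1−ρ)²) = 0.054685·585.83716·0.4821/(720·0.26821)
= 0.07998

Final: 0.07998


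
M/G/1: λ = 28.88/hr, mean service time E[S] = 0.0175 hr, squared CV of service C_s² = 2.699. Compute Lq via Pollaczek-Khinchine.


ρ = λ·E[S] = 28.88·0.0175 = 0.5054
Lq = ρ²(1+C_s²)/(2(1−ρ)) = 0.2554·(1+2.699)/(2·0.4946)
= 0.2554·3.6990/0.9892 = 0.95515

Final: 0.95515


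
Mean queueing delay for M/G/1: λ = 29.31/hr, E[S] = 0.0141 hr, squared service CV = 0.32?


ρ = λ·E[S] = 29.31·0.0141 = 0.4133
E[S²] = E[S]²(1+C_s²) = 0.0141²·(1+0.32) = 0.0002624
Wq = λ·E[S²]/(2(1−ρ)) = 29.31·0.0002624/(2·0.5867) = 0.006555 hr

Final: 0.006555 hr


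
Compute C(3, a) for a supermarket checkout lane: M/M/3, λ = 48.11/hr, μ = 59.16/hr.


a = λ/μ = 0.8132; ρ = a/3 = 0.2711
P₀ = 0.441141 (from M/M/c formula)
C(c,a) = [a^c/(c!(1−ρ))]·P₀ = [0.53780/(6·0.7289)]·0.441141
= 0.12297·0.441141 = 0.054246

Final: 0.054246


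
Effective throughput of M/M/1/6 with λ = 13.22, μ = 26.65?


ρ = 0.4961; P_K = (1−ρ)ρ^6/(1−ρ^7) = 0.007565
λ_eff = λ(1 − P_K) = 13.22·(1 − 0.007565) = 13.22·0.992435 = 13.1200 /hr

Final: 13.1200 /hr


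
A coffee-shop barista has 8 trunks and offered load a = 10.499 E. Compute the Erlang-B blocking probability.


B(c,a) = (a^c/c!) / Σ_{k=0}^{c} a^k/k!
a^8/8! = 3661.533082
Σ terms (k=0..8): 1.00000 + 10.49900 + 55.11450 + 192.88238 + 506.26803 + 1063.06160 + 1860.18063 + 2790.00521 + 3661.53308 = 10140.544431
B = 3661.533082/10140.544431 = 0.361079

Final: 0.361079


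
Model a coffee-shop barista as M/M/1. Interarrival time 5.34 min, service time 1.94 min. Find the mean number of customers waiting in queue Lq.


λ = 60/5.34 = 11.2360 /hr
μ = 60/1.94 = 30.9278 /hr
ρ = λ/μ = 11.2360/30.9278 = 0.3633
Lq = ρ²/(1−ρ) = 0.1320/0.6367 = 0.2073

Final: 0.2073


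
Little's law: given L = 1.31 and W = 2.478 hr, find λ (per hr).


λ = L/W = 1.31/2.478 = 0.5287 /hr

Final: 0.5287 /hr


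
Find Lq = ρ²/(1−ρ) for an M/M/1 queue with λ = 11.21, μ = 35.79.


ρ = 11.21/35.79 = 0.3132
Lq = ρ²/(1−ρ) = 0.09810/0.6868 = 0.1428

Final: 0.1428


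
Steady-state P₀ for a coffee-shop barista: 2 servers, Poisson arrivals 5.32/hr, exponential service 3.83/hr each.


a = λ/μ = 5.32/3.83 = 1.3890; ρ = a/c = 0.6945
Σ_{k=0}^{1} a^k/k! (terms k=0..1) = 1.00000 + 1.38903 = 2.38903
Tail: a^2/(2!(1−ρ)) = 1.92942/(2·0.3055) = 3.15797
P₀ = 1/(2.38903 + 3.15797) = 1/5.54701 = 0.180277

Final: 0.180277


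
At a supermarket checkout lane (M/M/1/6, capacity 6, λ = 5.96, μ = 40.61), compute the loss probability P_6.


ρ = λ/μ = 5.96/40.61 = 0.1468
P_K = (1−ρ)ρ^K/(1−ρ^(K+1)) = (0.8532·0.000009993)/(1 − 0.000001467)
= 0.000008526/0.999999 = 0.000008526

Final: 0.000008526


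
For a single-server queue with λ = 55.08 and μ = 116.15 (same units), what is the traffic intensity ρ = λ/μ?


ρ = λ/μ = 55.08/116.15 = 0.4742

Final: 0.4742


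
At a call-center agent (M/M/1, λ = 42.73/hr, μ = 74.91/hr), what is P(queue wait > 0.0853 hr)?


ρ = 42.73/74.91 = 0.5704
P(Wq > t) = ρ·e^{−(μ−λ)t} = 0.5704·e^{−2.7450}
= 0.5704·0.064251 = 0.036650

Final: 0.036650


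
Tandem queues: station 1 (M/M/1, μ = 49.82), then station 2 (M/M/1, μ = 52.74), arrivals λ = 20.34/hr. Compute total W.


Each node sees arrival rate λ = 20.34/hr (tandem ⇒ throughput preserved).
W₁ = 1/(μ₁−λ) = 1/(49.82−20.34) = 0.03392 hr
W₂ = 1/(μ₂−λ) = 1/(52.74−20.34) = 0.03086 hr
W_total = W₁ + W₂ = 0.03392 + 0.03086 = 0.06479 hr

Final: 0.06479 hr


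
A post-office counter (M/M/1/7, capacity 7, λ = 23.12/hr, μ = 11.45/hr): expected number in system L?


ρ = 23.12/11.45 = 2.0192
L = ρ[1 − (K+1)ρ^K + Kρ^(K+1)] / [(1−ρ)(1−ρ^(K+1))]
Numerator: 2.0192·(1 − 8·136.859958 + 7·276.349539) = 1697.284858
Denominator: (-1.0192)·(-275.349539) = 280.640098
L = 1697.284858/280.640098 = 6.0479

Final: 6.0479


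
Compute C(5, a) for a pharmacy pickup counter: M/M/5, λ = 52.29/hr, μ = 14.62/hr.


a = λ/μ = 3.5766; ρ = a/5 = 0.7153
P₀ = 0.023502 (from M/M/c formula)
C(c,a) = [a^c/(c!(1−ρ))]·P₀ = [585.27011/(120·0.2847)]·0.023502
= 17.13249·0.023502 = 0.402655

Final: 0.402655


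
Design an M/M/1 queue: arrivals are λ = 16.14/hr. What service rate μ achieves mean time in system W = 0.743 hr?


W = 1/(μ−λ) ⇒ μ − λ = 1/W = 1/0.743 = 1.3459
μ = λ + 1/W = 16.14 + 1.3459 = 17.4859 per hr

Final: 17.4859 /hr


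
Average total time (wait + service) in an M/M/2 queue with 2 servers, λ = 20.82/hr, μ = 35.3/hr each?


a = 0.5898; ρ = 0.2949; P₀ = 0.544520
Lq = P₀·a^c·ρ/(c!(1−ρ)²) = 0.05618
Wq = Lq/λ = 0.05618/20.82 = 0.002698 hr
W = Wq + 1/μ = 0.002698 + 0.02833 = 0.03103 hr

Final: 0.03103 hr


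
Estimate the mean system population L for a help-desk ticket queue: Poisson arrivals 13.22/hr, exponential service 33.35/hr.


ρ = λ/μ = 13.22/33.35 = 0.3964
L = ρ/(1−ρ) = 0.3964/(1 − 0.3964) = 0.3964/0.6036 = 0.6567

Final: 0.6567


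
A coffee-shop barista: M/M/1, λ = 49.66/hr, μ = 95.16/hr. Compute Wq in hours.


ρ = 49.66/95.16 = 0.5219
Wq = ρ/(μ−λ) = 0.5219/(95.16 − 49.66) = 0.5219/45.50 = 0.01147 hr

Final: 0.01147 hr


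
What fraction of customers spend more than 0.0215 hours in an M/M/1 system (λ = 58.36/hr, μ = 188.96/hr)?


W ~ Exponential(μ−λ) for M/M/1.
μ − λ = 188.96 − 58.36 = 130.6000
P(W > t) = e^{−(μ−λ)t} = e^{−2.8079} = 0.060332

Final: 0.060332


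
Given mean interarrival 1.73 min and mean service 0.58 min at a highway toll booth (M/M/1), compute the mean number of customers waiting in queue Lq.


λ = 60/1.73 = 34.6821 /hr
μ = 60/0.58 = 103.4483 /hr
ρ = λ/μ = 34.6821/103.4483 = 0.3353
Lq = ρ²/(1−ρ) = 0.1124/0.6647 = 0.1691

Final: 0.1691


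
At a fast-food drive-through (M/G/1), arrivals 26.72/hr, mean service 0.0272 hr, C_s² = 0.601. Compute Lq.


ρ = λ·E[S] = 26.72·0.0272 = 0.7268
Lq = ρ²(1+C_s²)/(2(1−ρ)) = 0.5282·(1+0.601)/(2·0.2732)
= 0.5282·1.6010/0.5464 = 1.54763

Final: 1.54763


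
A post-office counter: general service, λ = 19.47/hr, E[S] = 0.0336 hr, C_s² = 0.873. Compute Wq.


ρ = λ·E[S] = 19.47·0.0336 = 0.6542
E[S²] = E[S]²(1+C_s²) = 0.0336²·(1+0.873) = 0.002115
Wq = λ·E[S²]/(2(1−ρ)) = 19.47·0.002115/(2·0.3458) = 0.05953 hr

Final: 0.05953 hr
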